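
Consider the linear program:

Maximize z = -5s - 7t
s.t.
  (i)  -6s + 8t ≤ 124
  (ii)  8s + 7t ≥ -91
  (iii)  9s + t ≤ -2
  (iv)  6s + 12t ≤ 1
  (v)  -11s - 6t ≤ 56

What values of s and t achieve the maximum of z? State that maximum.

s = 44/43, t = -482/43, maximum z = 3154/43

At the optimal vertex, 9s + t = -2 and -11s - 6t = 56.
Solving simultaneously gives s = 44/43, t = -482/43.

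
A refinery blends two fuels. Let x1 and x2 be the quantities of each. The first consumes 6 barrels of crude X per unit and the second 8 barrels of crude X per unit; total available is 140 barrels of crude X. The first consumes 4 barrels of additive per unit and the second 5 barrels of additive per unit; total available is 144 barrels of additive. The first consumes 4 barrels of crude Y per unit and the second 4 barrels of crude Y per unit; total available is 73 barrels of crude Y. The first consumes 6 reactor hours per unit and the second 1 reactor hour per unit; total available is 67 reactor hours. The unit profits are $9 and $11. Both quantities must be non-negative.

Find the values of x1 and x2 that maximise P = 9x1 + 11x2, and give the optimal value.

x1 = 3, x2 = 61/4, maximum P = 779/4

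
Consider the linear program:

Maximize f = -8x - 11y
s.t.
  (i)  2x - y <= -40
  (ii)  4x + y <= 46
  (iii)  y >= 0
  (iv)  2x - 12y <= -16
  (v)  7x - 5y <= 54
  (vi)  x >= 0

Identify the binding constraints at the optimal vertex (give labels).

(i) and (vi)

Feasible corners and f = -8x - 11y:
  (1, 42) → f = -470
  (0, 40) → f = -440
  (0, 46) → f = -506

The maximum is at (0, 40). Substituting into each constraint, equality holds for (i) and (vi); the remaining constraints have slack.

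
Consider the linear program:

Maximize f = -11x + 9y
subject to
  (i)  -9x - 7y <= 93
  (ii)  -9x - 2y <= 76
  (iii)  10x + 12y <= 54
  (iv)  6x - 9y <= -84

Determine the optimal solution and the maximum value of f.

Vertices and f = -11x + 9y:
  (-255/22, 623/44) → f = 11217/44
  (-284/31, 100/31) → f = 4024/31
  (-29/9, 194/27) → f = 901/9

The optimum lies where -9x - 2y = 76 and 10x + 12y = 54.
Solving simultaneously gives x = -255/22, y = 623/44.

x = -255/22, y = 623/44, maximum f = 11217/44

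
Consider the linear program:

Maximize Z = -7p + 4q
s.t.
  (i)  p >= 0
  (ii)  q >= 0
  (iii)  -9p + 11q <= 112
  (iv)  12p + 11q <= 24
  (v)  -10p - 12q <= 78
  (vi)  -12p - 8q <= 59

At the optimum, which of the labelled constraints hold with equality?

Extreme points and Z = -7p + 4q:
  (0, 0) → Z = 0
  (0, 24/11) → Z = 96/11
  (2, 0) → Z = -14

The maximum is at (0, 24/11). Substituting into each constraint, equality holds for (i) and (iv); the remaining constraints have slack.

(i) and (iv)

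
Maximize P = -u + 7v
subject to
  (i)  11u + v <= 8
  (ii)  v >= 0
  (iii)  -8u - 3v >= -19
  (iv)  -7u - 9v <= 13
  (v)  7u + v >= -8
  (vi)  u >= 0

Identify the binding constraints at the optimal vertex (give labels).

(iii) and (vi)

Corner points and P = -u + 7v:
  (8/11, 0) → P = -8/11
  (1/5, 29/5) → P = 202/5
  (0, 0) → P = 0
  (0, 19/3) → P = 133/3

The maximum is at (0, 19/3). Substituting into each constraint, equality holds for (iii) and (vi); the remaining constraints have slack.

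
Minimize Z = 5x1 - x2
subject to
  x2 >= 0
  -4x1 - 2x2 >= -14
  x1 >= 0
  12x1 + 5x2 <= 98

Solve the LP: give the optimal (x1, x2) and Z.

x1 = 0, x2 = 7, minimum Z = -7

Extreme points and Z = 5x1 - x2:
  (7/2, 0) → Z = 35/2
  (0, 0) → Z = 0
  (0, 7) → Z = -7

The binding constraints are -4x1 - 2x2 = -14 and x1 = 0.
Solving simultaneously gives x1 = 0, x2 = 7.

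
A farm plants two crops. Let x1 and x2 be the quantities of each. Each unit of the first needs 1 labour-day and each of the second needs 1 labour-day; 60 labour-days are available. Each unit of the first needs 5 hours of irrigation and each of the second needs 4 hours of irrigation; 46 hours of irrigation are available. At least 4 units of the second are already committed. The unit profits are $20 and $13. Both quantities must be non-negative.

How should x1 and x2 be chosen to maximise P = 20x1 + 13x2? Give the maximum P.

x1 = 6, x2 = 4, maximum P = 172

Extreme points and P = 20x1 + 13x2:
  (0, 23/2) → P = 299/2
  (0, 4) → P = 52
  (6, 4) → P = 172

The binding constraints are 5x1 + 4x2 = 46 and x2 = 4.
Solving simultaneously gives x1 = 6, x2 = 4.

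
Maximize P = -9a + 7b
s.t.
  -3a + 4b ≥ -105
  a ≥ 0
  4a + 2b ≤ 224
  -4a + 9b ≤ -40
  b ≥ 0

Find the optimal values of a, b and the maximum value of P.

a = 10, b = 0, maximum P = -90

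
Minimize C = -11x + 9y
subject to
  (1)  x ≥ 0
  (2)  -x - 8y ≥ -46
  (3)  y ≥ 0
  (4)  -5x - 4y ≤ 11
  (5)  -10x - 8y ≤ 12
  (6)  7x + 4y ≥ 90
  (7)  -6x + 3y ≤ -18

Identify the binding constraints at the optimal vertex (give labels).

Extreme points and C = -11x + 9y:
  (46, 0) → C = -506
  (134/13, 58/13) → C = -952/13
  (90/7, 0) → C = -990/7

The minimum is at (46, 0). Substituting into each constraint, equality holds for (2) and (3); the remaining constraints have slack.

(2) and (3)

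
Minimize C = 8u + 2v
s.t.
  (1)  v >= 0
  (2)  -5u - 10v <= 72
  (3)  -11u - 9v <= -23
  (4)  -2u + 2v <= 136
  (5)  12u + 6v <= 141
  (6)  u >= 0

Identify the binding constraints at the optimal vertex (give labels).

(3) and (6)

Feasible corners and C = 8u + 2v:
  (23/11, 0) → C = 184/11
  (47/4, 0) → C = 94
  (0, 23/9) → C = 46/9
  (0, 47/2) → C = 47

The minimum is at (0, 23/9). Substituting into each constraint, equality holds for (3) and (6); the remaining constraints have slack.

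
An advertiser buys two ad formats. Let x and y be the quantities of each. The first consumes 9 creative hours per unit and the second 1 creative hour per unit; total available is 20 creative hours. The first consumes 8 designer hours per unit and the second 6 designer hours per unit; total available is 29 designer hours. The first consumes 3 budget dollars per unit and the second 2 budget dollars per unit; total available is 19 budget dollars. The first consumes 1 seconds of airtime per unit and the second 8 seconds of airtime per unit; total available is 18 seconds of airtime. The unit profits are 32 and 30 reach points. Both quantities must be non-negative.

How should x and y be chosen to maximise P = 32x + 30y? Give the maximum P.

Vertices and P = 32x + 30y:
  (0, 0) → P = 0
  (0, 9/4) → P = 135/2
  (20/9, 0) → P = 640/9
  (2, 2) → P = 124

The binding constraints are 9x + y = 20 and x + 8y = 18.
Solving simultaneously gives x = 2, y = 2.

x = 2, y = 2, maximum P = 124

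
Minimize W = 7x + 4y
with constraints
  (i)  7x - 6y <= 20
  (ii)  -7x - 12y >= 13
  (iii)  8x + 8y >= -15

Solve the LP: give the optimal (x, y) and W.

Corner points and W = 7x + 4y:
  (9/7, -11/6) → W = 5/3
  (35/52, -265/104) → W = -285/52
  (-19/10, 1/40) → W = -66/5

The optimum lies where -7x - 12y = 13 and 8x + 8y = -15.
Solving simultaneously gives x = -19/10, y = 1/40.

x = -19/10, y = 1/40, minimum W = -66/5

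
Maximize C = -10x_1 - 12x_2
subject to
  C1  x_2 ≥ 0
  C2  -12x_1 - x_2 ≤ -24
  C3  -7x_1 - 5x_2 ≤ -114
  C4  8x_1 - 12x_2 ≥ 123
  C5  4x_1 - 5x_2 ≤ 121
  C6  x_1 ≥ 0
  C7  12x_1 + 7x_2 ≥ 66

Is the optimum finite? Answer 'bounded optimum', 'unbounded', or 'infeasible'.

Feasible corners and C = -10x_1 - 12x_2:
  (114/7, 0) → C = -1140/7
  (121/4, 0) → C = -605/2
  (1983/124, 51/124) → C = -10221/62
  (837/8, 119/2) → C = -7041/4
The feasible region has finitely many vertices and no improving ray; the maximum is -1140/7 at (114/7, 0).

bounded optimum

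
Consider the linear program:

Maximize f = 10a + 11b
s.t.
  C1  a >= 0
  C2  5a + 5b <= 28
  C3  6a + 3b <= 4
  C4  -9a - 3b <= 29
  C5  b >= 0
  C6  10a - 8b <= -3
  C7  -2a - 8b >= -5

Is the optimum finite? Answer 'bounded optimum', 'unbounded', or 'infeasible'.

bounded optimum

Extreme points and f = 10a + 11b:
  (0, 3/8) → f = 33/8
  (0, 5/8) → f = 55/8
  (1/6, 7/12) → f = 97/12
The feasible region has finitely many vertices and no improving ray; the maximum is 97/12 at (1/6, 7/12).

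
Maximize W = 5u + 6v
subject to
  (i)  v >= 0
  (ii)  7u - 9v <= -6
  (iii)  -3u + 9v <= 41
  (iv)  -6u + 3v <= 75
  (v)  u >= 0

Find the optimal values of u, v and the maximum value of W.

Feasible corners and W = 5u + 6v:
  (35/4, 269/36) → W = 1063/12
  (0, 2/3) → W = 4
  (0, 41/9) → W = 82/3

The optimum lies where 7u - 9v = -6 and -3u + 9v = 41.
Solving simultaneously gives u = 35/4, v = 269/36.

u = 35/4, v = 269/36, maximum W = 1063/12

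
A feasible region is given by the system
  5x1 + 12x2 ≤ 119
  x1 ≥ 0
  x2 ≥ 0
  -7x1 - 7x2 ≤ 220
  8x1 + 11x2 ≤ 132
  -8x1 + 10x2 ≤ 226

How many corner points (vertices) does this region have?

4

Pairwise boundary intersections that survive every other constraint:
  (0, 119/12)
  (275/41, 292/41)
  (0, 0)
  (33/2, 0)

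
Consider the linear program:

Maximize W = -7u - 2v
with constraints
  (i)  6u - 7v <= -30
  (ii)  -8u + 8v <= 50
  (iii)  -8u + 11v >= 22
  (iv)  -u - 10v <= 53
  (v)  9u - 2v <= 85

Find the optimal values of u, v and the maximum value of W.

Vertices and W = -7u - 2v:
  (-671/67, -288/67) → W = 5273/67
  (655/51, 260/17) → W = -6145/51
  (-21/2, -17/4) → W = 82
  (195/14, 565/28) → W = -965/7

The binding constraints are -8u + 8v = 50 and -u - 10v = 53.
Solving simultaneously gives u = -21/2, v = -17/4.

u = -21/2, v = -17/4, maximum W = 82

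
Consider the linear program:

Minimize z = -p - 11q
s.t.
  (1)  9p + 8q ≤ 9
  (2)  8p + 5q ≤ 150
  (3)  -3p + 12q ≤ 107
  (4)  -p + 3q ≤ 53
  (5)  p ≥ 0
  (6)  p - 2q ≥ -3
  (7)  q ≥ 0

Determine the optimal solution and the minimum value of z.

p = 0, q = 9/8, minimum z = -99/8

Vertices and z = -p - 11q:
  (0, 9/8) → z = -99/8
  (1, 0) → z = -1
  (0, 0) → z = 0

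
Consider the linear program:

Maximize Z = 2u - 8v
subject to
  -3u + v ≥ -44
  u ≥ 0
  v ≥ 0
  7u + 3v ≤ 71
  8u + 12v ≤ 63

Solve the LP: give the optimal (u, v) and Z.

u = 63/8, v = 0, maximum Z = 63/4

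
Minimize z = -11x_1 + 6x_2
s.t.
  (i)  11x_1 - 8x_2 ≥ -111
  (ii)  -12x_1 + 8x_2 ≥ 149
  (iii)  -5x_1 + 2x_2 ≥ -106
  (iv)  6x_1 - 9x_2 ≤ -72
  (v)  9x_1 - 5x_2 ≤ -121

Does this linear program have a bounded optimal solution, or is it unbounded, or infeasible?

infeasible

The boundaries 11x_1 - 8x_2 = -111 and -12x_1 + 8x_2 = 149 meet at (-38, -307/8), but that point violates 6x_1 - 9x_2 ≤ -72. Every candidate vertex is excluded by some other constraint, so the feasible region is empty.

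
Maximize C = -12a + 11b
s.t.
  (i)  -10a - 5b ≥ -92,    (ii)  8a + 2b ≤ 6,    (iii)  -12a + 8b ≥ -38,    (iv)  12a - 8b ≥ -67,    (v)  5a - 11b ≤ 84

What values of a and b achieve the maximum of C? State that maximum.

a = -43/44, b = 76/11, maximum C = 965/11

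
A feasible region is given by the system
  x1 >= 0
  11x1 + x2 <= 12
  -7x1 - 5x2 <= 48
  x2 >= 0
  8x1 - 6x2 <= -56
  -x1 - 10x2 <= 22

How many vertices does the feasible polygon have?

3

The feasible vertices (each the meet of two boundaries and inside every other half-plane) are:
  (0, 12)
  (0, 28/3)
  (8/37, 356/37)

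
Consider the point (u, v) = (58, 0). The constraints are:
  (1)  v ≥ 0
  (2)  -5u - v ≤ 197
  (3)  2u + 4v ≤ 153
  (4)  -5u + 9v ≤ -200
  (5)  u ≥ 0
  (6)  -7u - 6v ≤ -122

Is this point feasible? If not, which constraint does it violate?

feasible

(1): 0 ≥ 0 ✓
(2): -290 ≤ 197 ✓
(3): 116 ≤ 153 ✓
(4): -290 ≤ -200 ✓
(5): 58 ≥ 0 ✓
(6): -406 ≤ -122 ✓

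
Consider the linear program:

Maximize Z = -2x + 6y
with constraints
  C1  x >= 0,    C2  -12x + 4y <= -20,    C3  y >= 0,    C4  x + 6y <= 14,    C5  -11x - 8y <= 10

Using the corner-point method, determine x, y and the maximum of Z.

Corner points and Z = -2x + 6y:
  (5/3, 0) → Z = -10/3
  (44/19, 37/19) → Z = 134/19
  (14, 0) → Z = -28

At the optimal vertex, -12x + 4y = -20 and x + 6y = 14.
Solving simultaneously gives x = 44/19, y = 37/19.

x = 44/19, y = 37/19, maximum Z = 134/19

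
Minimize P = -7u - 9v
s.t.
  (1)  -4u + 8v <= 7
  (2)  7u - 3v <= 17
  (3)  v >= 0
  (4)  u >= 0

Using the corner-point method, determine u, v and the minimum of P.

Extreme points and P = -7u - 9v:
  (157/44, 117/44) → P = -538/11
  (0, 7/8) → P = -63/8
  (17/7, 0) → P = -17
  (0, 0) → P = 0

The binding constraints are -4u + 8v = 7 and 7u - 3v = 17.
Solving simultaneously gives u = 157/44, v = 117/44.

u = 157/44, v = 117/44, minimum P = -538/11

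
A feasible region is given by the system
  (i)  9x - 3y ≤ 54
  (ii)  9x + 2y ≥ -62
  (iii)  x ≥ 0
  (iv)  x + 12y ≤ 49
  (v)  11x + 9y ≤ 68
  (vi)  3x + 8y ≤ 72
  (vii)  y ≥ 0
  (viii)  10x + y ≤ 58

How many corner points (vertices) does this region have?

Pairwise boundary intersections that survive every other constraint:
  (0, 49/12)
  (0, 0)
  (125/41, 157/41)
  (454/79, 42/79)
  (29/5, 0)

5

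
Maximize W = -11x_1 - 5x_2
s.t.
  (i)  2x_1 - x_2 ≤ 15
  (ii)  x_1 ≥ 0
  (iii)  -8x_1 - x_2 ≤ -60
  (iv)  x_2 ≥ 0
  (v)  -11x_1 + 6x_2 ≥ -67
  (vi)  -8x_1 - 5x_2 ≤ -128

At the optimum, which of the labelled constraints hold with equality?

(iii) and (vi)

Corner points and W = -11x_1 - 5x_2:
  (23, 31) → W = -408
  (0, 60) → W = -300
  (43/8, 17) → W = -1153/8
  (1103/103, 872/103) → W = -16493/103
The feasible region is unbounded (it extends along (0, 1), (1, 2)), but W strictly decreases along every unbounded feasible direction, so there is no improving ray and the maximum is attained at a vertex.

The maximum is at (43/8, 17). Substituting into each constraint, equality holds for (iii) and (vi); the remaining constraints have slack.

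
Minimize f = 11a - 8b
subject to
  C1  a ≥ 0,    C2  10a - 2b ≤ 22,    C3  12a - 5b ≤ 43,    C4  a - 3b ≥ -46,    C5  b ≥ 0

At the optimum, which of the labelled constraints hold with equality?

C1 and C4

Extreme points and f = 11a - 8b:
  (0, 46/3) → f = -368/3
  (0, 0) → f = 0
  (79/14, 241/14) → f = -1059/14
  (11/5, 0) → f = 121/5

The minimum is at (0, 46/3). Substituting into each constraint, equality holds for C1 and C4; the remaining constraints have slack.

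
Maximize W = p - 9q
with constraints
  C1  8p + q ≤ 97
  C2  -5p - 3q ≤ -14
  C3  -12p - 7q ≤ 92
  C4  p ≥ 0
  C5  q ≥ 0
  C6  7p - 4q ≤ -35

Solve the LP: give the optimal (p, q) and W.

p = 0, q = 35/4, maximum W = -315/4

Vertices and W = p - 9q:
  (0, 97) → W = -873
  (353/39, 959/39) → W = -8278/39
  (0, 35/4) → W = -315/4

The binding constraints are p = 0 and 7p - 4q = -35.
Solving simultaneously gives p = 0, q = 35/4.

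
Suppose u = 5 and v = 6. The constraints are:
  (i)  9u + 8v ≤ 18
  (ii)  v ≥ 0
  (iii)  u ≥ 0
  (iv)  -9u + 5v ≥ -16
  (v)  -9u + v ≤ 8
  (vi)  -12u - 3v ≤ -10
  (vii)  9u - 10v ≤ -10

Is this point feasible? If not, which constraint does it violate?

not feasible — violates (i)

Constraint (i): 9u + 8v = 93, which is not ≤ 18. All other constraints are satisfied.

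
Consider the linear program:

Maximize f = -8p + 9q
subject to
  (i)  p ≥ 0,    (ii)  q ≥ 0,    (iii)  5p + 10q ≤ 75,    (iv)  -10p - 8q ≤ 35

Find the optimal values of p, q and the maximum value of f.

p = 0, q = 15/2, maximum f = 135/2

Vertices and f = -8p + 9q:
  (0, 0) → f = 0
  (0, 15/2) → f = 135/2
  (15, 0) → f = -120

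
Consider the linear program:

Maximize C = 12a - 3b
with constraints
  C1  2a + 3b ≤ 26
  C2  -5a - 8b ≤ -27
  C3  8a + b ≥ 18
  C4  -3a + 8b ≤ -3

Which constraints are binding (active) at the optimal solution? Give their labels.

C1 and C2

Extreme points and C = 12a - 3b:
  (127, -76) → C = 1752
  (217/25, 72/25) → C = 2388/25
  (15/4, 33/32) → C = 1341/32

The maximum is at (127, -76). Substituting into each constraint, equality holds for C1 and C2; the remaining constraints have slack.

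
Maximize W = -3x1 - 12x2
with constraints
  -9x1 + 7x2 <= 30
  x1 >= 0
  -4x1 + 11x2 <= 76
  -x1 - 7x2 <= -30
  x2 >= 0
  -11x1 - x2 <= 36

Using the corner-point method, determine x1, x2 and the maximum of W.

Extreme points and W = -3x1 - 12x2:
  (0, 30/7) → W = -360/7
  (202/71, 564/71) → W = -7374/71
  (30, 0) → W = -90
The feasible region is unbounded (it extends along (1, 0), (11, 4)), but W strictly decreases along every unbounded feasible direction, so there is no improving ray and the maximum is attained at a vertex.

x1 = 0, x2 = 30/7, maximum W = -360/7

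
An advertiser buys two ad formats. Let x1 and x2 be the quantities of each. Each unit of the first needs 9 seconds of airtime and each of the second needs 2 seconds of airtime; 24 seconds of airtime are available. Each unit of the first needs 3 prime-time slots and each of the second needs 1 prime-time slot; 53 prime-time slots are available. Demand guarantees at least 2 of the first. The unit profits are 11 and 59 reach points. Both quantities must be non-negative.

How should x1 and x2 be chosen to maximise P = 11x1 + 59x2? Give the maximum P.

Corner points and P = 11x1 + 59x2:
  (8/3, 0) → P = 88/3
  (2, 0) → P = 22
  (2, 3) → P = 199

The binding constraints are 9x1 + 2x2 = 24 and x1 = 2.
Solving simultaneously gives x1 = 2, x2 = 3.

x1 = 2, x2 = 3, maximum P = 199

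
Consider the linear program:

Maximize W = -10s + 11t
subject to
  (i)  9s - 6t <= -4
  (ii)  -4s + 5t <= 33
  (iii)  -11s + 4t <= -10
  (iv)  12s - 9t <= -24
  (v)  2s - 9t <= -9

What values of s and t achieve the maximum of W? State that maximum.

s = 14/3, t = 31/3, maximum W = 67

Extreme points and W = -10s + 11t:
  (14/3, 31/3) → W = 67
  (59/8, 25/2) → W = 255/4
  (62/17, 128/17) → W = 788/17

The binding constraints are -4s + 5t = 33 and -11s + 4t = -10.
Solving simultaneously gives s = 14/3, t = 31/3.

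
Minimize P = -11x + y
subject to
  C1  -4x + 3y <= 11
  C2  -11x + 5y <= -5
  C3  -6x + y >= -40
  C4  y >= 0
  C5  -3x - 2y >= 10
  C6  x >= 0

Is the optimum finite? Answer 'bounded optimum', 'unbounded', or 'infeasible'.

The boundaries -4x + 3y = 11 and -11x + 5y = -5 meet at (70/13, 141/13), but that point violates -3x - 2y ≥ 10. Every candidate vertex is excluded by some other constraint, so the feasible region is empty.

infeasible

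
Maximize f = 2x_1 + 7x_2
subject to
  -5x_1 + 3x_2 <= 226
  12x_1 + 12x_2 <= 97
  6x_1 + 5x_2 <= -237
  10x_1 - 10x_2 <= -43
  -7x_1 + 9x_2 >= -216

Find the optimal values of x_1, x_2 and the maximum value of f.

Extreme points and f = 2x_1 + 7x_2:
  (-1841/43, 171/43) → f = -2485/43
  (-2131/20, -409/4) → f = -18577/20
  (-47/2, -96/5) → f = -907/5

x_1 = -1841/43, x_2 = 171/43, maximum f = -2485/43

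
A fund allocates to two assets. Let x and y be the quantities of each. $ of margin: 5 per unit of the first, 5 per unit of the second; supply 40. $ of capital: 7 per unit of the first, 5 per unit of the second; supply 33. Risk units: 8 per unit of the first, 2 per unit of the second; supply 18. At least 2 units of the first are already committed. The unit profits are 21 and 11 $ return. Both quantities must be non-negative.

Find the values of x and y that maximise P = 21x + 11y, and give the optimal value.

x = 2, y = 1, maximum P = 53

Feasible corners and P = 21x + 11y:
  (9/4, 0) → P = 189/4
  (2, 0) → P = 42
  (2, 1) → P = 53

The binding constraints are 8x + 2y = 18 and x = 2.
Solving simultaneously gives x = 2, y = 1.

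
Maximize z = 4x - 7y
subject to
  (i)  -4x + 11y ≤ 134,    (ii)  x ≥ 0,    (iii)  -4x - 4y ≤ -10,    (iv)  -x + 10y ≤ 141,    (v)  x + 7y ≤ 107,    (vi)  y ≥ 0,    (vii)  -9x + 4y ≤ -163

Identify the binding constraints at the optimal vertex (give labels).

(v) and (vi)

Extreme points and z = 4x - 7y:
  (107, 0) → z = 428
  (1569/67, 800/67) → z = 676/67
  (163/9, 0) → z = 652/9

The maximum is at (107, 0). Substituting into each constraint, equality holds for (v) and (vi); the remaining constraints have slack.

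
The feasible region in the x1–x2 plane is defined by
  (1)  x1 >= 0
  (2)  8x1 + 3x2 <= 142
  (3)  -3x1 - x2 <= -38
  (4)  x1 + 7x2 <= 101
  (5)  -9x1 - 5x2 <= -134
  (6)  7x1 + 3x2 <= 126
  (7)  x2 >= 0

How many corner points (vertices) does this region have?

Intersecting each pair of boundary lines and keeping only the points that satisfy every inequality leaves:
  (16, 14/3)
  (71/4, 0)
  (33/4, 53/4)
  (28/3, 10)
  (579/46, 581/46)
  (134/9, 0)

6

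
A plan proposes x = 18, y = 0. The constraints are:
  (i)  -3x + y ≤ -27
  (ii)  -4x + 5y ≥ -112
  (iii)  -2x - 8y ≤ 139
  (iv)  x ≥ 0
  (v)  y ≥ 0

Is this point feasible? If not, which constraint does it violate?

(i): -54 ≤ -27 ✓
(ii): -72 ≥ -112 ✓
(iii): -36 ≤ 139 ✓
(iv): 18 ≥ 0 ✓
(v): 0 ≥ 0 ✓

feasible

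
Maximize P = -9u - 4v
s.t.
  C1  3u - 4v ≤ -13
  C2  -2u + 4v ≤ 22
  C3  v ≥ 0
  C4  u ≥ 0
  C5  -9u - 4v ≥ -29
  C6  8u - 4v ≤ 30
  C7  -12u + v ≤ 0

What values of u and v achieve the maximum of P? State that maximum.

u = 13/45, v = 52/15, maximum P = -247/15

Feasible corners and P = -9u - 4v:
  (4/3, 17/4) → P = -29
  (13/45, 52/15) → P = -247/15
  (7/11, 64/11) → P = -29
  (11/23, 132/23) → P = -627/23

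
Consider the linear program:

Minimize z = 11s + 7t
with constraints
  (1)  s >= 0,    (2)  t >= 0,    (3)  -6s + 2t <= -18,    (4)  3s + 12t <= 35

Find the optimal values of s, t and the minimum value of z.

s = 3, t = 0, minimum z = 33

Vertices and z = 11s + 7t:
  (3, 0) → z = 33
  (35/3, 0) → z = 385/3
  (11/3, 2) → z = 163/3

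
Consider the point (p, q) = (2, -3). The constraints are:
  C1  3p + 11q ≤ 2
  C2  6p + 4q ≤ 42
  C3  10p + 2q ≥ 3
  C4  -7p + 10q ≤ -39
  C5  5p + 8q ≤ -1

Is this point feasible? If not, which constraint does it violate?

C1: -27 ≤ 2 ✓
C2: 0 ≤ 42 ✓
C3: 14 ≥ 3 ✓
C4: -44 ≤ -39 ✓
C5: -14 ≤ -1 ✓

feasible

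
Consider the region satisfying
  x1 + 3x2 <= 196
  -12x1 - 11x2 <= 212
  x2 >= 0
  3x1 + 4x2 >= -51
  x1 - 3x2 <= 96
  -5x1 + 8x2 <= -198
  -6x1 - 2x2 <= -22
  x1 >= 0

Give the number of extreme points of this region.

4

Pairwise boundary intersections that survive every other constraint:
  (146, 50/3)
  (94, 34)
  (96, 0)
  (198/5, 0)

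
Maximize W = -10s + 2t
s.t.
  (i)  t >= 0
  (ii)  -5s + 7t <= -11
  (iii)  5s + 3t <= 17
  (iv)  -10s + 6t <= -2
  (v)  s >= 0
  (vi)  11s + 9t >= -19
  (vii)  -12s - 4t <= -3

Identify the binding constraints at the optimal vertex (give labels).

Corner points and W = -10s + 2t:
  (11/5, 0) → W = -22
  (17/5, 0) → W = -34
  (76/25, 3/5) → W = -146/5

The maximum is at (11/5, 0). Substituting into each constraint, equality holds for (i) and (ii); the remaining constraints have slack.

(i) and (ii)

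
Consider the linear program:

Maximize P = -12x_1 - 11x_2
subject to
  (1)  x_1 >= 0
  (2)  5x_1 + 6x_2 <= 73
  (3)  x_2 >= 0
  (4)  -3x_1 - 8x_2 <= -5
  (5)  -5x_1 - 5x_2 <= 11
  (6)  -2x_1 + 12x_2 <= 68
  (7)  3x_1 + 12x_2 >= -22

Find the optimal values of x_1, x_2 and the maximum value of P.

Extreme points and P = -12x_1 - 11x_2:
  (0, 5/8) → P = -55/8
  (0, 17/3) → P = -187/3
  (73/5, 0) → P = -876/5
  (13/2, 27/4) → P = -609/4
  (5/3, 0) → P = -20

At the optimal vertex, x_1 = 0 and -3x_1 - 8x_2 = -5.
Solving simultaneously gives x_1 = 0, x_2 = 5/8.

x_1 = 0, x_2 = 5/8, maximum P = -55/8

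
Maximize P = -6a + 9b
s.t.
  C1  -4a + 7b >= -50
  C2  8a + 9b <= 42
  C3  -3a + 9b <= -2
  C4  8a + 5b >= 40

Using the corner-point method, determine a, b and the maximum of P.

a = 75/16, b = 1/2, maximum P = -189/8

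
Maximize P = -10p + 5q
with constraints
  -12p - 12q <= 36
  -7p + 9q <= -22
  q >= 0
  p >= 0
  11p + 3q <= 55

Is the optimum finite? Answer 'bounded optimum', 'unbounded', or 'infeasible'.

Extreme points and P = -10p + 5q:
  (22/7, 0) → P = -220/7
  (187/40, 143/120) → P = -979/24
  (5, 0) → P = -50
The feasible region has finitely many vertices and no improving ray; the maximum is -220/7 at (22/7, 0).

bounded optimum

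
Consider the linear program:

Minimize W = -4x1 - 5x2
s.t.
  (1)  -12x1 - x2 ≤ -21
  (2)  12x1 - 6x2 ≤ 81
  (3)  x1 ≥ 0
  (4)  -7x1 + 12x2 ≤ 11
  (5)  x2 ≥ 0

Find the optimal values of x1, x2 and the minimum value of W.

x1 = 173/17, x2 = 233/34, minimum W = -2549/34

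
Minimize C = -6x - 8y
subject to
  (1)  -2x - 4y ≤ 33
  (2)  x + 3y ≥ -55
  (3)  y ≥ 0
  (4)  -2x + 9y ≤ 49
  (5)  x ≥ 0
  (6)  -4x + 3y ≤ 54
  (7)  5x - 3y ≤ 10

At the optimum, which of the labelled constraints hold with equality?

Corner points and C = -6x - 8y:
  (0, 0) → C = 0
  (2, 0) → C = -12
  (0, 49/9) → C = -392/9
  (79/13, 265/39) → C = -3542/39

The minimum is at (79/13, 265/39). Substituting into each constraint, equality holds for (4) and (7); the remaining constraints have slack.

(4) and (7)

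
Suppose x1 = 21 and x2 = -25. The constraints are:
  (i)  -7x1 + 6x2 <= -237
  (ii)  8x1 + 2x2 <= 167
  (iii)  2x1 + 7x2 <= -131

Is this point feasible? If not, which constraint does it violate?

feasible

(i): -297 ≤ -237 ✓
(ii): 118 ≤ 167 ✓
(iii): -133 ≤ -131 ✓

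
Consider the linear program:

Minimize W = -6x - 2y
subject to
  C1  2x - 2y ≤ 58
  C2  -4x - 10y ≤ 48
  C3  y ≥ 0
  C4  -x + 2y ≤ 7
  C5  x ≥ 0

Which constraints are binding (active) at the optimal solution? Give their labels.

Corner points and W = -6x - 2y:
  (29, 0) → W = -174
  (65, 36) → W = -462
  (0, 0) → W = 0
  (0, 7/2) → W = -7

The minimum is at (65, 36). Substituting into each constraint, equality holds for C1 and C4; the remaining constraints have slack.

C1 and C4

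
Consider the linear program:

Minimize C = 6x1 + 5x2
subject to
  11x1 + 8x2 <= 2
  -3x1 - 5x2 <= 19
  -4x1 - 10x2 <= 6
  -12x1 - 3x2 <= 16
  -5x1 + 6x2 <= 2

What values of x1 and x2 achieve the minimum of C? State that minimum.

x1 = -28/37, x2 = -11/37, minimum C = -223/37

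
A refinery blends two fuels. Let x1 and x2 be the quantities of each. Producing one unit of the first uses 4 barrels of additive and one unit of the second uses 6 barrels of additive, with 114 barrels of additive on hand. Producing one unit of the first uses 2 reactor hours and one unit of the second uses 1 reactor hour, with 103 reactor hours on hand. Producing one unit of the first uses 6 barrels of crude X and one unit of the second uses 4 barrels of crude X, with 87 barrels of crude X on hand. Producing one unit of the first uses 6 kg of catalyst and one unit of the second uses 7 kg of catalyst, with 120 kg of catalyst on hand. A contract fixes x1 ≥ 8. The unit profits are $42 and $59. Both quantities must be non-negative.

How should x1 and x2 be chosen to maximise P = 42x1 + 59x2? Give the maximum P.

At the optimal vertex, 6x1 + 4x2 = 87 and x1 = 8.
Solving simultaneously gives x1 = 8, x2 = 39/4.

x1 = 8, x2 = 39/4, maximum P = 3645/4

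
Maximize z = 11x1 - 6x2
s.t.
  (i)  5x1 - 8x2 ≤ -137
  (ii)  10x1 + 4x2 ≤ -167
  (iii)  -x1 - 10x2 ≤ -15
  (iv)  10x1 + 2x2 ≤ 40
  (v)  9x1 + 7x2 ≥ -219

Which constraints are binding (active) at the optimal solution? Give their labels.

Extreme points and z = 11x1 - 6x2:
  (-471/25, 107/20) → z = -11967/50
  (-625/29, 106/29) → z = -259
  (-2295/83, 354/83) → z = -27369/83
The feasible region is unbounded (it extends along (-2, 5), (-7, 9)), but z strictly decreases along every unbounded feasible direction, so there is no improving ray and the maximum is attained at a vertex.

The maximum is at (-471/25, 107/20). Substituting into each constraint, equality holds for (i) and (ii); the remaining constraints have slack.

(i) and (ii)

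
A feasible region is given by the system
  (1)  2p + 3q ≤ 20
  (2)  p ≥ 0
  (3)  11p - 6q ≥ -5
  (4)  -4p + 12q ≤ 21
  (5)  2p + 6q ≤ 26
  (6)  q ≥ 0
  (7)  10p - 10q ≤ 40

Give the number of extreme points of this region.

6

Of the 21 pairwise boundary intersections, those satisfying every inequality are:
  (0, 5/6)
  (0, 0)
  (11/18, 211/108)
  (31/8, 73/24)
  (25/4, 9/4)
  (4, 0)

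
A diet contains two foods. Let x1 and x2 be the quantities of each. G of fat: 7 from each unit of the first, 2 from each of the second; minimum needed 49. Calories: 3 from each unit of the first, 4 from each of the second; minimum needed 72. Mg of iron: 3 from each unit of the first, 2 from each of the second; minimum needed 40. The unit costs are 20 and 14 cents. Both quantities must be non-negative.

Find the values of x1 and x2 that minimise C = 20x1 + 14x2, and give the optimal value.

x1 = 8/3, x2 = 16, minimum C = 832/3

Feasible corners and C = 20x1 + 14x2:
  (0, 49/2) → C = 343
  (24, 0) → C = 480
  (9/4, 133/8) → C = 1111/4
  (8/3, 16) → C = 832/3
The feasible region is unbounded (it extends along (0, 1), (1, 0)), but C strictly increases along every unbounded feasible direction, so there is no improving ray and the minimum is attained at a vertex.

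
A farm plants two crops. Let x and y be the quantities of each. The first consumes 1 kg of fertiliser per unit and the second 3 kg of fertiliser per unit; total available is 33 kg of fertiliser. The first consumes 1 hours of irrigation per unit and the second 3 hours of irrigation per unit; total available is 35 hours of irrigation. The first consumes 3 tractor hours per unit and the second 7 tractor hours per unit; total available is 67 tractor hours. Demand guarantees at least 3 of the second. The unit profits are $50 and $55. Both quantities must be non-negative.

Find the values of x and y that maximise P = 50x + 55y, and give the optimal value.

x = 46/3, y = 3, maximum P = 2795/3

Extreme points and P = 50x + 55y:
  (0, 67/7) → P = 3685/7
  (0, 3) → P = 165
  (46/3, 3) → P = 2795/3

At the optimal vertex, 3x + 7y = 67 and y = 3.
Solving simultaneously gives x = 46/3, y = 3.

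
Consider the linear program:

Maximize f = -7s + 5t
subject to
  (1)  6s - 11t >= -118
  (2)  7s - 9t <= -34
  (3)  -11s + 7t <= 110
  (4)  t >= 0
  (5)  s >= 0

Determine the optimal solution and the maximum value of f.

Corner points and f = -7s + 5t:
  (688/23, 622/23) → f = -1706/23
  (0, 118/11) → f = 590/11
  (0, 34/9) → f = 170/9

The binding constraints are 6s - 11t = -118 and s = 0.
Solving simultaneously gives s = 0, t = 118/11.

s = 0, t = 118/11, maximum f = 590/11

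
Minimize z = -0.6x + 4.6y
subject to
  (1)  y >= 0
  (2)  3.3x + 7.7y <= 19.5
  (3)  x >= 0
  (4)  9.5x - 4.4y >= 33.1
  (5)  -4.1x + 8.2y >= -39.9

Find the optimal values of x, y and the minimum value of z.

x = 65/11, y = 0, minimum z = -39/11

The binding constraints are y = 0 and 3.3x + 7.7y = 19.5.
Solving simultaneously gives x = 65/11, y = 0.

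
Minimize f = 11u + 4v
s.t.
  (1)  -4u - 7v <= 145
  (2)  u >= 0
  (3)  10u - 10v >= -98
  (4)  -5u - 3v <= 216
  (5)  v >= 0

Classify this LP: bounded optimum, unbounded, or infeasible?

Feasible corners and f = 11u + 4v:
  (0, 49/5) → f = 196/5
  (0, 0) → f = 0
The feasible region has finitely many vertices and no improving ray; the minimum is 0 at (0, 0).

bounded optimum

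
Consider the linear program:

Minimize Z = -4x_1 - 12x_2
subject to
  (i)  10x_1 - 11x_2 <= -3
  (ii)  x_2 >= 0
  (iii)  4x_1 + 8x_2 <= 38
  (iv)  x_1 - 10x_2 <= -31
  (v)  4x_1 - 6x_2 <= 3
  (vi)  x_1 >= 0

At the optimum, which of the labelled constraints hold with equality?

(iii) and (vi)

Corner points and Z = -4x_1 - 12x_2:
  (11/4, 27/8) → Z = -103/2
  (0, 19/4) → Z = -57
  (0, 31/10) → Z = -186/5

The minimum is at (0, 19/4). Substituting into each constraint, equality holds for (iii) and (vi); the remaining constraints have slack.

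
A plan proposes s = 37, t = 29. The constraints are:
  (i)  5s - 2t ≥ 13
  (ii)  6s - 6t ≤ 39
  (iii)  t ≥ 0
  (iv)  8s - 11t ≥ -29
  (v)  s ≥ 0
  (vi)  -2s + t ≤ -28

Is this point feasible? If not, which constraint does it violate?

Constraint (ii): 6s - 6t = 48, which is not ≤ 39. All other constraints are satisfied.

not feasible — violates (ii)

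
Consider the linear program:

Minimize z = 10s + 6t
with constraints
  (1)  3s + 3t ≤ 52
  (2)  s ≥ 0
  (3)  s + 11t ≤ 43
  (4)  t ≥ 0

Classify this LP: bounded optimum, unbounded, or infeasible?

bounded optimum

Feasible corners and z = 10s + 6t:
  (443/30, 77/30) → z = 2446/15
  (52/3, 0) → z = 520/3
  (0, 43/11) → z = 258/11
  (0, 0) → z = 0
The feasible region has finitely many vertices and no improving ray; the minimum is 0 at (0, 0).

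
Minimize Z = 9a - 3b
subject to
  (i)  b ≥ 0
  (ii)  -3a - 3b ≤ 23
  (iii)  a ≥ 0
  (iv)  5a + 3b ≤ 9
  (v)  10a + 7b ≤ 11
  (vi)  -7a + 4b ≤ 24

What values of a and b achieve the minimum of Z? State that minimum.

a = 0, b = 11/7, minimum Z = -33/7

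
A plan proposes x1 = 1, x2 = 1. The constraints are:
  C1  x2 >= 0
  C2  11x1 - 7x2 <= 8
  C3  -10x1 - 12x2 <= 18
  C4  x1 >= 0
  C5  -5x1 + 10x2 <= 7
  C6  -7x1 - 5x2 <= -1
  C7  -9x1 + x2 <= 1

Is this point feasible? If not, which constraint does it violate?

C1: 1 ≥ 0 ✓
C2: 4 ≤ 8 ✓
C3: -22 ≤ 18 ✓
C4: 1 ≥ 0 ✓
C5: 5 ≤ 7 ✓
C6: -12 ≤ -1 ✓
C7: -8 ≤ 1 ✓

feasible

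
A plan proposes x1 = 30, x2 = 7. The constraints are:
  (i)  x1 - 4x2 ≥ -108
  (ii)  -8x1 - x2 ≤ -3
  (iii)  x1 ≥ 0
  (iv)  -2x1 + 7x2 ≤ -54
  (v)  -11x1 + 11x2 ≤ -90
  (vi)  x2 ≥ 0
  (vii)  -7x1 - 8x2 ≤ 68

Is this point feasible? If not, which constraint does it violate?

not feasible — violates (iv)

Constraint (iv): -2x1 + 7x2 = -11, which is not ≤ -54. All other constraints are satisfied.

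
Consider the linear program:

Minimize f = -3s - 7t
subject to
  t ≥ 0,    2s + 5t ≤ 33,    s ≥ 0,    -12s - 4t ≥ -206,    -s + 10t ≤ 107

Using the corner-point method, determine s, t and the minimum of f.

s = 33/2, t = 0, minimum f = -99/2

Extreme points and f = -3s - 7t:
  (33/2, 0) → f = -99/2
  (0, 0) → f = 0
  (0, 33/5) → f = -231/5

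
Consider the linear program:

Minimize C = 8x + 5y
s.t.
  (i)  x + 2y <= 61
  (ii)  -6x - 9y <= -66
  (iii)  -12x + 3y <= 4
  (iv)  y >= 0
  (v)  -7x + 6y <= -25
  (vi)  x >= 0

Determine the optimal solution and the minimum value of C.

Corner points and C = 8x + 5y:
  (61, 0) → C = 488
  (104/5, 201/10) → C = 2669/10
  (11, 0) → C = 88
  (69/11, 104/33) → C = 2176/33

x = 69/11, y = 104/33, minimum C = 2176/33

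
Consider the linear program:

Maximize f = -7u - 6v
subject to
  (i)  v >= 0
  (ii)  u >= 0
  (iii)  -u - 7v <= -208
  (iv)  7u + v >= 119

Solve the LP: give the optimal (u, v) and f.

u = 625/48, v = 1337/48, maximum f = -12397/48

Feasible corners and f = -7u - 6v:
  (208, 0) → f = -1456
  (0, 119) → f = -714
  (625/48, 1337/48) → f = -12397/48
The feasible region is unbounded (it extends along (0, 1), (1, 0)), but f strictly decreases along every unbounded feasible direction, so there is no improving ray and the maximum is attained at a vertex.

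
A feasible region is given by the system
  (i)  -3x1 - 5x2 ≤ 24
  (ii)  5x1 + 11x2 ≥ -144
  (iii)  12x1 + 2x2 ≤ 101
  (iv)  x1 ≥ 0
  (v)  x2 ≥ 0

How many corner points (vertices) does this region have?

Pairwise boundary intersections that survive every other constraint:
  (0, 101/2)
  (101/12, 0)
  (0, 0)

3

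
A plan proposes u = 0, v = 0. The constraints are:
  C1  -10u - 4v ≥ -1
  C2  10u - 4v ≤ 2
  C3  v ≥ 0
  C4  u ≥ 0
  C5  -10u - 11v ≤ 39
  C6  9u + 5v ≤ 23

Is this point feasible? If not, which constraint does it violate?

feasible

C1: 0 ≥ -1 ✓
C2: 0 ≤ 2 ✓
C3: 0 ≥ 0 ✓
C4: 0 ≥ 0 ✓
C5: 0 ≤ 39 ✓
C6: 0 ≤ 23 ✓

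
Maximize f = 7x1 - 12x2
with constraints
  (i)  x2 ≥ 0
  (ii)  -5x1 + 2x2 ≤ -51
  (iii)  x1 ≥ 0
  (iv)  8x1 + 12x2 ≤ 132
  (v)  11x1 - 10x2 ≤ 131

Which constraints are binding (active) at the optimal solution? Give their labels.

(i) and (v)

Vertices and f = 7x1 - 12x2:
  (51/5, 0) → f = 357/5
  (131/11, 0) → f = 917/11
  (219/19, 63/19) → f = 777/19
  (723/53, 101/53) → f = 3849/53

The maximum is at (131/11, 0). Substituting into each constraint, equality holds for (i) and (v); the remaining constraints have slack.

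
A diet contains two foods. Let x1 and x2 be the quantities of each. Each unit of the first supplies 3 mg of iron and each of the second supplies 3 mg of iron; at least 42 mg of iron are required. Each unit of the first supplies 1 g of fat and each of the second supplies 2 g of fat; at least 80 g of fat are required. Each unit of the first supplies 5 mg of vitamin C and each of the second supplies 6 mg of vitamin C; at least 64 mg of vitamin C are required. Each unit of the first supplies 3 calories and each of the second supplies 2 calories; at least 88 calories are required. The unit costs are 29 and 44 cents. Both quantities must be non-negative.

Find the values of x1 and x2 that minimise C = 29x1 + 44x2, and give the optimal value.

Extreme points and C = 29x1 + 44x2:
  (0, 44) → C = 1936
  (80, 0) → C = 2320
  (4, 38) → C = 1788
The feasible region is unbounded (it extends along (0, 1), (1, 0)), but C strictly increases along every unbounded feasible direction, so there is no improving ray and the minimum is attained at a vertex.

At the optimal vertex, x1 + 2x2 = 80 and 3x1 + 2x2 = 88.
Solving simultaneously gives x1 = 4, x2 = 38.

x1 = 4, x2 = 38, minimum C = 1788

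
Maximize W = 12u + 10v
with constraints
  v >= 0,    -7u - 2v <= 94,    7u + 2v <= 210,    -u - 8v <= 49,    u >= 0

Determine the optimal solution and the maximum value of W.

Extreme points and W = 12u + 10v:
  (30, 0) → W = 360
  (0, 0) → W = 0
  (0, 105) → W = 1050

The optimum lies where 7u + 2v = 210 and u = 0.
Solving simultaneously gives u = 0, v = 105.

u = 0, v = 105, maximum W = 1050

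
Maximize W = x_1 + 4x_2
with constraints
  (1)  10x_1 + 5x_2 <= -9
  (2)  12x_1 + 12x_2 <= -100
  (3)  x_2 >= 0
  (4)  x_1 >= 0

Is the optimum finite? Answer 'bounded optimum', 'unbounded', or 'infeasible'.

infeasible

The boundaries 10x_1 + 5x_2 = -9 and 12x_1 + 12x_2 = -100 meet at (98/15, -223/15), but that point violates x_2 ≥ 0. Every candidate vertex is excluded by some other constraint, so the feasible region is empty.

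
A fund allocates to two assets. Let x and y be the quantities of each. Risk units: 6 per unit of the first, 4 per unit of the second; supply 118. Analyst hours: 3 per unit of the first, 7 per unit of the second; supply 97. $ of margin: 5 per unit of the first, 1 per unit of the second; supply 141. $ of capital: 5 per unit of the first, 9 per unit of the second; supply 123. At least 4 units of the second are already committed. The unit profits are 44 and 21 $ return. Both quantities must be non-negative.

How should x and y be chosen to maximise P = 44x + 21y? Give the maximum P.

x = 17, y = 4, maximum P = 832

Corner points and P = 44x + 21y:
  (0, 41/3) → P = 287
  (0, 4) → P = 84
  (285/17, 74/17) → P = 14094/17
  (17, 4) → P = 832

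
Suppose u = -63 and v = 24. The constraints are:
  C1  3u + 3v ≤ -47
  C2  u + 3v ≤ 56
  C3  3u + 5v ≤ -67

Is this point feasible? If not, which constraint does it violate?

C1: -117 ≤ -47 ✓
C2: 9 ≤ 56 ✓
C3: -69 ≤ -67 ✓

feasible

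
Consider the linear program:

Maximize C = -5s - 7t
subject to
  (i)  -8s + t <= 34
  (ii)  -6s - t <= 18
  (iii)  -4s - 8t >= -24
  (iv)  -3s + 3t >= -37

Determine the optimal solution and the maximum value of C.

Vertices and C = -5s - 7t:
  (-26/7, 30/7) → C = -80/7
  (-62/17, 82/17) → C = -264/17
  (-17/21, -92/7) → C = 2017/21
  (92/9, -19/9) → C = -109/3

s = -17/21, t = -92/7, maximum C = 2017/21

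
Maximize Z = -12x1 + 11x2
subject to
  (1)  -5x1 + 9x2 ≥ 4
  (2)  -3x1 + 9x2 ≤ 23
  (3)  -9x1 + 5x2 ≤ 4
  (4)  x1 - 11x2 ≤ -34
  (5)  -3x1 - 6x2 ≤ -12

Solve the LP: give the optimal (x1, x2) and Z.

Corner points and Z = -12x1 + 11x2:
  (19/2, 103/18) → Z = -919/18
  (131/23, 83/23) → Z = -659/23
  (53/24, 79/24) → Z = 233/24

The binding constraints are -3x1 + 9x2 = 23 and x1 - 11x2 = -34.
Solving simultaneously gives x1 = 53/24, x2 = 79/24.

x1 = 53/24, x2 = 79/24, maximum Z = 233/24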